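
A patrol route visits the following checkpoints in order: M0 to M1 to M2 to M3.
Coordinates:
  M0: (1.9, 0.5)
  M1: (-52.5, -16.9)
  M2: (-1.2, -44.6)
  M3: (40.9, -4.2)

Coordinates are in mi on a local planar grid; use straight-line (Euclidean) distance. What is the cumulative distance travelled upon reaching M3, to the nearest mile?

Leg distances:
M0→M1: 57.1 mi  (cumulative 57.1 mi)
M1→M2: 58.3 mi  (cumulative 115.4 mi)
M2→M3: 58.3 mi  (cumulative 173.8 mi)
Cumulative distance at M3 ≈ 174 mi.

174 mi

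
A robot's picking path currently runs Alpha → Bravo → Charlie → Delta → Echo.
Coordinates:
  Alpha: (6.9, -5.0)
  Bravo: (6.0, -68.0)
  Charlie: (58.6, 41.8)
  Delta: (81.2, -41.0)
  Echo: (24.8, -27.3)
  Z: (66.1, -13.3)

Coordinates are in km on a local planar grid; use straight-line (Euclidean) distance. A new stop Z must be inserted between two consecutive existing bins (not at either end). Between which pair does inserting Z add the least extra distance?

between Charlie and Delta

Added distance for inserting Z between each consecutive pair:
Alpha–Bravo: 78.0 km
Bravo–Charlie: 15.1 km
Charlie–Delta: 1.3 km
Delta–Echo: 17.1 km
Smallest added distance is 1.3 km, inserting between Charlie and Delta.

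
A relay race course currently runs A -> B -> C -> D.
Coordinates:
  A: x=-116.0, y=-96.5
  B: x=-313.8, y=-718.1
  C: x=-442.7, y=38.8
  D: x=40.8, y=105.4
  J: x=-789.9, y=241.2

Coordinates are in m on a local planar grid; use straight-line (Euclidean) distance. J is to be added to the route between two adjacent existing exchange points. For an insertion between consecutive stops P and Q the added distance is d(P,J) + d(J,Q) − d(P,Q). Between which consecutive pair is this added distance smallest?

between B and C

Added distance for inserting J between each consecutive pair:
A–B: 1172.4 m
B–C: 705.0 m
C–D: 755.5 m
Smallest added distance is 705.0 m, inserting between B and C.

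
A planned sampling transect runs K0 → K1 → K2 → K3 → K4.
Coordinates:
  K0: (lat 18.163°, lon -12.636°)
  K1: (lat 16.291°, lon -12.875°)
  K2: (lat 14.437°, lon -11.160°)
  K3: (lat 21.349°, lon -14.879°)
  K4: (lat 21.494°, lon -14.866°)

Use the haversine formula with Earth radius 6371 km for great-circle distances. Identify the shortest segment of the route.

K3–K4

Leg distances:
K0→K1: 209.7 km
K1→K2: 276.2 km
K2→K3: 863.3 km
K3→K4: 16.2 km
The shortest leg is K3–K4 at 16.2 km.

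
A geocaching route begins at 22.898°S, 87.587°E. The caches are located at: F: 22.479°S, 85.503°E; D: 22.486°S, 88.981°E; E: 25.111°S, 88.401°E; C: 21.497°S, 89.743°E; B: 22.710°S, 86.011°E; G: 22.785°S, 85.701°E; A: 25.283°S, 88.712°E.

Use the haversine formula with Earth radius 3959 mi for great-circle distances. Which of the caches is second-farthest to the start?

Distance to each, sorted:
A: 179.4 mi
C: 168.5 mi
E: 161.3 mi
F: 136.0 mi
G: 120.4 mi
B: 101.2 mi
D: 93.3 mi
The second-farthest is C at 168.5 mi.

C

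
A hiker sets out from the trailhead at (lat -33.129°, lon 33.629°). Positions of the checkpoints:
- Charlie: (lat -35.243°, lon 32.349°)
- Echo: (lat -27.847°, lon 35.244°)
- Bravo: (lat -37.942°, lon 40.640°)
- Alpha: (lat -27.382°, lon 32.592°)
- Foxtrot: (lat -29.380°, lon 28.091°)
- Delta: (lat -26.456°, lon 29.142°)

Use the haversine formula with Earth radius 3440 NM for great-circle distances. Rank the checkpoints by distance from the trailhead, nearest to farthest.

Distances from the trailhead:
Charlie (lat -35.243°, lon 32.349°): 141.9 NM
Echo (lat -27.847°, lon 35.244°): 327.9 NM
Alpha (lat -27.382°, lon 32.592°): 349.2 NM
Foxtrot (lat -29.380°, lon 28.091°): 362.5 NM
Bravo (lat -37.942°, lon 40.640°): 447.9 NM
Delta (lat -26.456°, lon 29.142°): 463.7 NM

Charlie, Echo, Alpha, Foxtrot, Bravo, Delta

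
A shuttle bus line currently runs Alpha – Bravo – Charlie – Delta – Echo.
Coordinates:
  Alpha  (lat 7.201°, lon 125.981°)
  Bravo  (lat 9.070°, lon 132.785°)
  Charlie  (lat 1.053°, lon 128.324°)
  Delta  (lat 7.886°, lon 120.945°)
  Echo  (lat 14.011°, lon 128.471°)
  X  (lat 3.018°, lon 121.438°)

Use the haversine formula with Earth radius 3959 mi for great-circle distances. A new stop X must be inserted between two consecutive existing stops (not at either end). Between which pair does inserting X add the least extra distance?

Added distance for inserting X between each consecutive pair:
Alpha–Bravo: 827.2 mi
Bravo–Charlie: 745.7 mi
Charlie–Delta: 139.0 mi
Delta–Echo: 573.6 mi
Smallest added distance is 139.0 mi, inserting between Charlie and Delta.

between Charlie and Delta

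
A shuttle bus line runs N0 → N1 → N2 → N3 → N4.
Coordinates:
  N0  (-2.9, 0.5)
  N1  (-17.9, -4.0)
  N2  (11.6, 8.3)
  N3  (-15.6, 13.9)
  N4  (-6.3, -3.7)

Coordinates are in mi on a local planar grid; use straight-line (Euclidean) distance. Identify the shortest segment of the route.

Leg distances:
N0→N1: 15.7 mi
N1→N2: 32.0 mi
N2→N3: 27.8 mi
N3→N4: 19.9 mi
The shortest leg is N0–N1 at 15.7 mi.

N0–N1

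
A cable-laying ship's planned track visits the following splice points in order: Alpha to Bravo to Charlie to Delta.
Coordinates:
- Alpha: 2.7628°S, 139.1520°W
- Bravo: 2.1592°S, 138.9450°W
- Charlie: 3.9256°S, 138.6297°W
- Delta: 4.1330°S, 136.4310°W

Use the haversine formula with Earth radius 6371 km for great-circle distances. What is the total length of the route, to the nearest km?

Leg distances:
Alpha→Bravo: 70.9 km  (cumulative 70.9 km)
Bravo→Charlie: 199.5 km  (cumulative 270.5 km)
Charlie→Delta: 245.0 km  (cumulative 515.4 km)
Total route length ≈ 515 km.

515 km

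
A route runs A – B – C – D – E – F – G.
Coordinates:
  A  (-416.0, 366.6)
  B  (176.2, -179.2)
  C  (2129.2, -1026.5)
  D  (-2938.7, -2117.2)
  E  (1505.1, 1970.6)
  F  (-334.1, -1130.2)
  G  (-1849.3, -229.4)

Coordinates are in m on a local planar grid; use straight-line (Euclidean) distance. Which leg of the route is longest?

Leg distances:
A→B: 805.4 m
B→C: 2128.9 m
C→D: 5183.9 m
D→E: 6038.0 m
E→F: 3605.2 m
F→G: 1762.7 m
The longest leg is D–E at 6038.0 m.

D–E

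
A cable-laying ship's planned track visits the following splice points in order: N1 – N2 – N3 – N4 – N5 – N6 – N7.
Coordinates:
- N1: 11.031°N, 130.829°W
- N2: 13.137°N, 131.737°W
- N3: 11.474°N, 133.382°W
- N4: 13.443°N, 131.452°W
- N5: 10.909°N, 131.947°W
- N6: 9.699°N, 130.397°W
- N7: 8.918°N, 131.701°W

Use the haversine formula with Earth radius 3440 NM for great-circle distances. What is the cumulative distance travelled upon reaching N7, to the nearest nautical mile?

Leg distances:
N1→N2: 137.2 NM  (cumulative 137.2 NM)
N2→N3: 138.9 NM  (cumulative 276.1 NM)
N3→N4: 163.6 NM  (cumulative 439.7 NM)
N4→N5: 154.9 NM  (cumulative 594.6 NM)
N5→N6: 116.9 NM  (cumulative 711.5 NM)
N6→N7: 90.4 NM  (cumulative 801.8 NM)
Cumulative distance at N7 ≈ 802 NM.

802 NM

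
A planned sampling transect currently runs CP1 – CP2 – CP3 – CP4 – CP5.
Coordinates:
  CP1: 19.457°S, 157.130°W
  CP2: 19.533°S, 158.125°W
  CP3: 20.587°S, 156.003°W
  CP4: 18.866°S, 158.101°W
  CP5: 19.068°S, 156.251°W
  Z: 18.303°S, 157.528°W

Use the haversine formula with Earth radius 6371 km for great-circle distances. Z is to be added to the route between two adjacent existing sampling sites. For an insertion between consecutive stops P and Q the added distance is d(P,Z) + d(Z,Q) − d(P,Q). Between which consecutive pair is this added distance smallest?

between CP4 and CP5

Added distance for inserting Z between each consecutive pair:
CP1–CP2: 180.8 km
CP2–CP3: 199.9 km
CP3–CP4: 95.8 km
CP4–CP5: 50.3 km
Smallest added distance is 50.3 km, inserting between CP4 and CP5.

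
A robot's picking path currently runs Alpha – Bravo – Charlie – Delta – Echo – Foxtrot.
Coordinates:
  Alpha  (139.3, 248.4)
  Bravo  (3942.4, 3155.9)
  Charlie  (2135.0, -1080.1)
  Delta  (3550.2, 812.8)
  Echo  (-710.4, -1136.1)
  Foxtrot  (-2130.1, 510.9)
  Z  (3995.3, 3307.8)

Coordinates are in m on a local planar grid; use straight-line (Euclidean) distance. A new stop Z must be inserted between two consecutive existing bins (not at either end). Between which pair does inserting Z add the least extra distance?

Added distance for inserting Z between each consecutive pair:
Alpha–Bravo: 295.9 m
Bravo–Charlie: 321.3 m
Charlie–Delta: 4936.9 m
Delta–Echo: 4321.6 m
Echo–Foxtrot: 11031.7 m
Smallest added distance is 295.9 m, inserting between Alpha and Bravo.

between Alpha and Bravo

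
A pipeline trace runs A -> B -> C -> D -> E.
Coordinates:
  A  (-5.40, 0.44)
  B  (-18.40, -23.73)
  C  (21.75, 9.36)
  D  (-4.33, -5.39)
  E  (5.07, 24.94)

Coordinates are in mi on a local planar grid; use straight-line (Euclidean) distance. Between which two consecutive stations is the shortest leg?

A–B

Leg distances:
A→B: 27.4 mi
B→C: 52.0 mi
C→D: 30.0 mi
D→E: 31.8 mi
The shortest leg is A–B at 27.4 mi.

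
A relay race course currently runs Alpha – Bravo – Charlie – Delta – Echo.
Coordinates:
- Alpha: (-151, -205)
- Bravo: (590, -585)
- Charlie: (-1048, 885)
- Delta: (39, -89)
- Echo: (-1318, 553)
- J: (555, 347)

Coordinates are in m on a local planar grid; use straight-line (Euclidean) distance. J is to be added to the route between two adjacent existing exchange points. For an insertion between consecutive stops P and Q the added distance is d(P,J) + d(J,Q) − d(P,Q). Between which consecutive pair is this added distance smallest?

Added distance for inserting J between each consecutive pair:
Alpha–Bravo: 996.1 m
Bravo–Charlie: 422.6 m
Charlie–Delta: 906.9 m
Delta–Echo: 1058.6 m
Smallest added distance is 422.6 m, inserting between Bravo and Charlie.

between Bravo and Charlie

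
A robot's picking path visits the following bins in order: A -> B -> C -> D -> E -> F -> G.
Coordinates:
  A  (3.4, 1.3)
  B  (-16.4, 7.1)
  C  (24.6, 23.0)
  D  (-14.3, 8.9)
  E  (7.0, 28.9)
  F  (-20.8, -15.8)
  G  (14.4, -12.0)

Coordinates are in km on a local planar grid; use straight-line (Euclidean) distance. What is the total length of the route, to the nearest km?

Leg distances:
A→B: 20.6 km  (cumulative 20.6 km)
B→C: 44.0 km  (cumulative 64.6 km)
C→D: 41.4 km  (cumulative 106.0 km)
D→E: 29.2 km  (cumulative 135.2 km)
E→F: 52.6 km  (cumulative 187.8 km)
F→G: 35.4 km  (cumulative 223.2 km)
Total route length ≈ 223 km.

223 km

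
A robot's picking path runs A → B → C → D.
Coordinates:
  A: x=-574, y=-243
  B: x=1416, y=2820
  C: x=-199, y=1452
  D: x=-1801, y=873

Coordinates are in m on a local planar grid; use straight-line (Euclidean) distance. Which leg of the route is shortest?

C–D

Leg distances:
A→B: 3652.7 m
B→C: 2116.5 m
C→D: 1703.4 m
The shortest leg is C–D at 1703.4 m.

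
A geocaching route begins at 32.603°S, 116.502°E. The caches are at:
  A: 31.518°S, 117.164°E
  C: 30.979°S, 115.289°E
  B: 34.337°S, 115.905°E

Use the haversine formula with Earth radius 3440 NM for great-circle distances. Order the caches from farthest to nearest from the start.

C, B, A

Computing each great-circle distance from 32.603°S, 116.502°E:
C 30.979°S, 115.289°E: 115.5 NM
B 34.337°S, 115.905°E: 108.3 NM
A 31.518°S, 117.164°E: 73.3 NM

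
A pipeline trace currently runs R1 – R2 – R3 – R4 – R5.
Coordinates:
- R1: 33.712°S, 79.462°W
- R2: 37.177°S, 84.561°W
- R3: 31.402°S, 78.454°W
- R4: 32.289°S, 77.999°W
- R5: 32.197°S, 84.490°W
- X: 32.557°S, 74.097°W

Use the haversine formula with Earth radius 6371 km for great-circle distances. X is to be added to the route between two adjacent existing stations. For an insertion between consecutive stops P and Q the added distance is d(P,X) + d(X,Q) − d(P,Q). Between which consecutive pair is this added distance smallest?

Added distance for inserting X between each consecutive pair:
R1–R2: 997.6 km
R2–R3: 661.4 km
R3–R4: 690.4 km
R4–R5: 733.4 km
Smallest added distance is 661.4 km, inserting between R2 and R3.

between R2 and R3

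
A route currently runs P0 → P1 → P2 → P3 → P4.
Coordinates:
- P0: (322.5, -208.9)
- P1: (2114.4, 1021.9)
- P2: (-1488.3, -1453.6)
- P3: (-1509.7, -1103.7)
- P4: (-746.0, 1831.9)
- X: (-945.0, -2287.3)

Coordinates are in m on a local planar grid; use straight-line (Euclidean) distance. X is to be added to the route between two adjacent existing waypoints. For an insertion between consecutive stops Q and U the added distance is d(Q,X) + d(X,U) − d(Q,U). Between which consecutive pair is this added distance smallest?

between P1 and P2

Added distance for inserting X between each consecutive pair:
P0–P1: 4767.3 m
P1–P2: 1130.6 m
P2–P3: 1956.0 m
P3–P4: 2402.1 m
Smallest added distance is 1130.6 m, inserting between P1 and P2.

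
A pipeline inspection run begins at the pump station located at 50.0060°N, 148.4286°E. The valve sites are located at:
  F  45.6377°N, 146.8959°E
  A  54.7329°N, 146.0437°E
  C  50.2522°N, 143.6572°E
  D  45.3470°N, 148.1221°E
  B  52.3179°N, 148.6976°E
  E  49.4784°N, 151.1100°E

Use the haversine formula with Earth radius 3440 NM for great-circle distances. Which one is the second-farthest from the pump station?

D

Distance to each, sorted:
A: 296.9 NM
D: 280.0 NM
F: 269.4 NM
C: 184.2 NM
B: 139.2 NM
E: 108.7 NM
The second-farthest is D at 280.0 NM.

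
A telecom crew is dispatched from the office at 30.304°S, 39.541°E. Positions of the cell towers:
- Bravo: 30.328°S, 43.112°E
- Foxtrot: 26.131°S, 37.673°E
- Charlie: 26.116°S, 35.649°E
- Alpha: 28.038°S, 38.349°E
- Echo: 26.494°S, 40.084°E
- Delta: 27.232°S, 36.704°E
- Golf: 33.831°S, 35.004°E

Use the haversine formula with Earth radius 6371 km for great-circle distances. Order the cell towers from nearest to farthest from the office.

Alpha, Bravo, Echo, Delta, Foxtrot, Golf, Charlie

Distances from the office:
Alpha 28.038°S, 38.349°E: 277.3 km
Bravo 30.328°S, 43.112°E: 342.8 km
Echo 26.494°S, 40.084°E: 427.0 km
Delta 27.232°S, 36.704°E: 439.4 km
Foxtrot 26.131°S, 37.673°E: 498.8 km
Golf 33.831°S, 35.004°E: 580.0 km
Charlie 26.116°S, 35.649°E: 601.8 km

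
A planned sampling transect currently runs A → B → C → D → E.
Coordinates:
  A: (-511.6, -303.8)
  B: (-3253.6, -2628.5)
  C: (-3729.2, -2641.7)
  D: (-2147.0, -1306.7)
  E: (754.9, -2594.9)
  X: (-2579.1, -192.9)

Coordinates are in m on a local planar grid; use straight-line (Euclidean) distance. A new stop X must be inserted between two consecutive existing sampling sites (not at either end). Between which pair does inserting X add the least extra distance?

between A and B

Added distance for inserting X between each consecutive pair:
A–B: 1002.9 m
B–C: 4756.9 m
C–D: 1829.9 m
D–E: 2128.9 m
Smallest added distance is 1002.9 m, inserting between A and B.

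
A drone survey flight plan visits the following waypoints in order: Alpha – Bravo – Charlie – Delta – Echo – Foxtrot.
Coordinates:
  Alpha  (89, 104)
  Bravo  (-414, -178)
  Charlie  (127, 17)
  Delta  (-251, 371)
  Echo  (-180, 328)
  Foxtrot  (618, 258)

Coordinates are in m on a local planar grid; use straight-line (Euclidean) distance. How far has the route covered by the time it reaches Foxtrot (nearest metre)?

Leg distances:
Alpha→Bravo: 576.7 m  (cumulative 576.7 m)
Bravo→Charlie: 575.1 m  (cumulative 1151.7 m)
Charlie→Delta: 517.9 m  (cumulative 1669.6 m)
Delta→Echo: 83.0 m  (cumulative 1752.6 m)
Echo→Foxtrot: 801.1 m  (cumulative 2553.7 m)
Cumulative distance at Foxtrot ≈ 2554 m.

2554 m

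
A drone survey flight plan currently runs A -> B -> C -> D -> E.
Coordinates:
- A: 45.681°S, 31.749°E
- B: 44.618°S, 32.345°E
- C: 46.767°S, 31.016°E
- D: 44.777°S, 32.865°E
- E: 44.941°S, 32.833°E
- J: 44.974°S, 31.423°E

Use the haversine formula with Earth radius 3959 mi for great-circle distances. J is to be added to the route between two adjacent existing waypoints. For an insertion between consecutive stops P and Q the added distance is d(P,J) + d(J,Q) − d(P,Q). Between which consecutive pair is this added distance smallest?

between B and C

Added distance for inserting J between each consecutive pair:
A–B: 23.8 mi
B–C: 15.1 mi
C–D: 33.5 mi
D–E: 129.4 mi
Smallest added distance is 15.1 mi, inserting between B and C.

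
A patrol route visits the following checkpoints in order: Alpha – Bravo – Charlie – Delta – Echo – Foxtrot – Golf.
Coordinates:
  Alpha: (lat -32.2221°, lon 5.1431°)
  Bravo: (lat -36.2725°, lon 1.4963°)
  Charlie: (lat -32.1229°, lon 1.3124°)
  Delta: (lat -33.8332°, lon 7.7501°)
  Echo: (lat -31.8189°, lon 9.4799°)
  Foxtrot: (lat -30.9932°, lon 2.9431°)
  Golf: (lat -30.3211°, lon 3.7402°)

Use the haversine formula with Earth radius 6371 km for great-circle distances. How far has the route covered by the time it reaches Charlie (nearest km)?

Leg distances:
Alpha→Bravo: 561.3 km  (cumulative 561.3 km)
Bravo→Charlie: 461.7 km  (cumulative 1023.0 km)
Cumulative distance at Charlie ≈ 1023 km.

1023 km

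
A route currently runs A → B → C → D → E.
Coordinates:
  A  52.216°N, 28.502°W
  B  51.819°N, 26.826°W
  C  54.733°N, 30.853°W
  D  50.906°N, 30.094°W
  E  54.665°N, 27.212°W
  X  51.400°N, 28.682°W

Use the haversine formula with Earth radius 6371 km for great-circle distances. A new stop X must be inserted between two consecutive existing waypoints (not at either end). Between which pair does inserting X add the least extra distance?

between D and E

Added distance for inserting X between each consecutive pair:
A–B: 105.1 km
B–C: 114.1 km
C–D: 82.1 km
D–E: 28.2 km
Smallest added distance is 28.2 km, inserting between D and E.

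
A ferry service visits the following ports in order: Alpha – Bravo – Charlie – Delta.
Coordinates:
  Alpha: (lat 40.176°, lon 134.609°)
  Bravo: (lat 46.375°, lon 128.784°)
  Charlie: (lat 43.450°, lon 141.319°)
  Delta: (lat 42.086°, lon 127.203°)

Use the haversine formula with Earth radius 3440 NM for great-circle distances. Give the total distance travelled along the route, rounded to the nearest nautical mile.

1638 NM

Leg distances:
Alpha→Bravo: 450.7 NM  (cumulative 450.7 NM)
Bravo→Charlie: 560.4 NM  (cumulative 1011.1 NM)
Charlie→Delta: 626.8 NM  (cumulative 1637.9 NM)
Total route length ≈ 1638 NM.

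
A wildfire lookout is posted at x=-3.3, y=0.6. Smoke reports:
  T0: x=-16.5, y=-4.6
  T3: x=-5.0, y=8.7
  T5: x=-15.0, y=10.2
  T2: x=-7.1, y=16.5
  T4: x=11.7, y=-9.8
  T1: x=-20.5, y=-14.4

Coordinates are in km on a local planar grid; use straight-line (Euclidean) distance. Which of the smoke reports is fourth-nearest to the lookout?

T2

Distances from the lookout (x=-3.3, y=0.6):
T3: 8.3 km
T0: 14.2 km
T5: 15.1 km
T2: 16.3 km
T4: 18.3 km
T1: 22.8 km
The fourth-nearest is T2 at 16.3 km.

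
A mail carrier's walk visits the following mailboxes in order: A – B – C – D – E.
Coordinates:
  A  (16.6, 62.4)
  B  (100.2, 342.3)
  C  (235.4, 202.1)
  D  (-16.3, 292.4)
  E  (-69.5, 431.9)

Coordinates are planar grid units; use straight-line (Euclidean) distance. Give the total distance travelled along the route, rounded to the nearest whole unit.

904

Leg distances:
A→B: 292.1  (cumulative 292.1)
B→C: 194.8  (cumulative 486.9)
C→D: 267.4  (cumulative 754.3)
D→E: 149.3  (cumulative 903.6)
Total route length ≈ 904.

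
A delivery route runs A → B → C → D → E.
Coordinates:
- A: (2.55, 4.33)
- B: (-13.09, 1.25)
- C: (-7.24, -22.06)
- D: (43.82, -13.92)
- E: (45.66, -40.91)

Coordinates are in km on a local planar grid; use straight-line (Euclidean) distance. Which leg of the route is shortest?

Leg distances:
A→B: 15.9 km
B→C: 24.0 km
C→D: 51.7 km
D→E: 27.1 km
The shortest leg is A–B at 15.9 km.

A–B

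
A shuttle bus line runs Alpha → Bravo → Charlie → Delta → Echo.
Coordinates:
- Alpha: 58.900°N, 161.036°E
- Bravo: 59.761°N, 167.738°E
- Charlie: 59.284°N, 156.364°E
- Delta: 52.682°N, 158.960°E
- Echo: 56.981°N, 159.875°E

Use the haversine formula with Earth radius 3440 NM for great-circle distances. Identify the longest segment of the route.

Charlie–Delta

Leg distances:
Alpha→Bravo: 211.6 NM
Bravo→Charlie: 347.1 NM
Charlie→Delta: 405.8 NM
Delta→Echo: 260.0 NM
The longest leg is Charlie–Delta at 405.8 NM.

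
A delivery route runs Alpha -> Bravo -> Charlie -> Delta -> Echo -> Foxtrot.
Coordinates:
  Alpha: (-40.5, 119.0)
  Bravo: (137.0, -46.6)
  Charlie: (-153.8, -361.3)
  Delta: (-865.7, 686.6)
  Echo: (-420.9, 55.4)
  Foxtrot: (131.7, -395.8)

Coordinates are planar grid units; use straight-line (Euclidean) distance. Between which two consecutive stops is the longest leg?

Leg distances:
Alpha→Bravo: 242.8
Bravo→Charlie: 428.5
Charlie→Delta: 1266.8
Delta→Echo: 772.2
Echo→Foxtrot: 713.4
The longest leg is Charlie–Delta at 1266.8.

Charlie–Delta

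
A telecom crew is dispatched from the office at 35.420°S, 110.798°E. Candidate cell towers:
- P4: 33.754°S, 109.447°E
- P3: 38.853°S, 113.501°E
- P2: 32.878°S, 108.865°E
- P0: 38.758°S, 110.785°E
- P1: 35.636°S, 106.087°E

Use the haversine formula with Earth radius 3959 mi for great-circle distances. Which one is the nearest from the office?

P4

Distances from the office (35.420°S, 110.798°E):
P4: 138.4 mi
P2: 207.5 mi
P0: 230.6 mi
P1: 265.3 mi
P3: 280.0 mi
The nearest is P4 at 138.4 mi.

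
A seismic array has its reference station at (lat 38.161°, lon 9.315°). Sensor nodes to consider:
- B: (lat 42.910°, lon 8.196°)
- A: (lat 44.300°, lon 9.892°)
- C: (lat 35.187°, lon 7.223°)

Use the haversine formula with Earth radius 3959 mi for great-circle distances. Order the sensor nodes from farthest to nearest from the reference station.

A, B, C

Distance from the reference station at (lat 38.161°, lon 9.315°) to each:
A (lat 44.300°, lon 9.892°): 425.2 mi
B (lat 42.910°, lon 8.196°): 333.4 mi
C (lat 35.187°, lon 7.223°): 235.9 mi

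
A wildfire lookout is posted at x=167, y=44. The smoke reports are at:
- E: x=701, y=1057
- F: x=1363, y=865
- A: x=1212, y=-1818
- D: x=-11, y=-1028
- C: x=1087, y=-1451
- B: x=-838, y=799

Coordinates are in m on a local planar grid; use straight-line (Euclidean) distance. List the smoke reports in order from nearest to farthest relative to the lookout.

D, E, B, F, C, A

Distances from the lookout:
D x=-11, y=-1028: 1086.7 m
E x=701, y=1057: 1145.1 m
B x=-838, y=799: 1257.0 m
F x=1363, y=865: 1450.7 m
C x=1087, y=-1451: 1755.4 m
A x=1212, y=-1818: 2135.2 m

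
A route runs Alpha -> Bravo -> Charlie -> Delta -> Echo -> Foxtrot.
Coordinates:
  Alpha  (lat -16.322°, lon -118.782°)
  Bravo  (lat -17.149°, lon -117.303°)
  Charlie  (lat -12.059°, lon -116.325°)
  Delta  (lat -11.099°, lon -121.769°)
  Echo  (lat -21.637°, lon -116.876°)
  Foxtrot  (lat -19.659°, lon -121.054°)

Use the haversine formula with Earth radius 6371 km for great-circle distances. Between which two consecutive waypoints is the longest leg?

Delta–Echo

Leg distances:
Alpha→Bravo: 182.4 km
Bravo→Charlie: 575.7 km
Charlie→Delta: 602.5 km
Delta→Echo: 1282.4 km
Echo→Foxtrot: 487.2 km
The longest leg is Delta–Echo at 1282.4 km.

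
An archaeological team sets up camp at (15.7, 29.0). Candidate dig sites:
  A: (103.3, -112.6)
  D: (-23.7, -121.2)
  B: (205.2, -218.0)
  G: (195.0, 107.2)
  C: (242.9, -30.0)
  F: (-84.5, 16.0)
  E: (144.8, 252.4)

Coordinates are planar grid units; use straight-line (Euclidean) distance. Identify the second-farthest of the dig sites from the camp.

Distance to each, sorted:
B: 311.3
E: 258.0
C: 234.7
G: 195.6
A: 166.5
D: 155.3
F: 101.0
The second-farthest is E at 258.0.

E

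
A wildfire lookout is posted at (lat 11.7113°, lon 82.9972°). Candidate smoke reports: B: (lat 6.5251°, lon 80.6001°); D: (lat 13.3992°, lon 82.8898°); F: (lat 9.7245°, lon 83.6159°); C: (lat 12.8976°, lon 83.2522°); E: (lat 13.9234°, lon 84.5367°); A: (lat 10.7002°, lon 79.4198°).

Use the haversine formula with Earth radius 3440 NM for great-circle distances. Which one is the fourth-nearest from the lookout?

E

Distance to each, sorted:
C: 72.8 NM
D: 101.5 NM
F: 124.7 NM
E: 160.5 NM
A: 219.3 NM
B: 342.2 NM
The fourth-nearest is E at 160.5 NM.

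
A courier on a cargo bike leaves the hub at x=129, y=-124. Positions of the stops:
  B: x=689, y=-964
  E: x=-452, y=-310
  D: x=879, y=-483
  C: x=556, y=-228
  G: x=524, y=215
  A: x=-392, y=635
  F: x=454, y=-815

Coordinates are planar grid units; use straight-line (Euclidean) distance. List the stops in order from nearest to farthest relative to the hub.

Distance from the hub at x=129, y=-124 to each:
C x=556, y=-228: 439.5
G x=524, y=215: 520.5
E x=-452, y=-310: 610.0
F x=454, y=-815: 763.6
D x=879, y=-483: 831.5
A x=-392, y=635: 920.6
B x=689, y=-964: 1009.6

C, G, E, F, D, A, B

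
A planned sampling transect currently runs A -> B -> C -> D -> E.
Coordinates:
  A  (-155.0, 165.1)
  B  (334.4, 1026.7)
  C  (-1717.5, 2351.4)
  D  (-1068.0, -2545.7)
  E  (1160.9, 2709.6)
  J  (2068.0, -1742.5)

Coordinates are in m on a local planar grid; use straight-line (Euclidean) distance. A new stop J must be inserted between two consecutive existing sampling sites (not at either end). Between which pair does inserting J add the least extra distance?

between D and E

Added distance for inserting J between each consecutive pair:
A–B: 5205.5 m
B–C: 6400.6 m
C–D: 3873.1 m
D–E: 2072.4 m
Smallest added distance is 2072.4 m, inserting between D and E.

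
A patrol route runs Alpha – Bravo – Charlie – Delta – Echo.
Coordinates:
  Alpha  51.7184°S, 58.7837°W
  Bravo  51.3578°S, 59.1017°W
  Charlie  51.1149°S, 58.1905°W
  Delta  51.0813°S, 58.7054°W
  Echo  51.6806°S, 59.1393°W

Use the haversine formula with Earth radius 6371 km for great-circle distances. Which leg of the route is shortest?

Charlie–Delta

Leg distances:
Alpha→Bravo: 45.7 km
Bravo→Charlie: 68.9 km
Charlie→Delta: 36.1 km
Delta→Echo: 73.1 km
The shortest leg is Charlie–Delta at 36.1 km.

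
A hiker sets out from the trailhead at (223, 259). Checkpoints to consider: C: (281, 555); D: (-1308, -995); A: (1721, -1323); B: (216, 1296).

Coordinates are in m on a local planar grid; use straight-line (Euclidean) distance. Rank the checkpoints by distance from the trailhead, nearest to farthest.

C, B, D, A

Computing each straight-line distance from (223, 259):
C (281, 555): 301.6 m
B (216, 1296): 1037.0 m
D (-1308, -995): 1979.0 m
A (1721, -1323): 2178.7 m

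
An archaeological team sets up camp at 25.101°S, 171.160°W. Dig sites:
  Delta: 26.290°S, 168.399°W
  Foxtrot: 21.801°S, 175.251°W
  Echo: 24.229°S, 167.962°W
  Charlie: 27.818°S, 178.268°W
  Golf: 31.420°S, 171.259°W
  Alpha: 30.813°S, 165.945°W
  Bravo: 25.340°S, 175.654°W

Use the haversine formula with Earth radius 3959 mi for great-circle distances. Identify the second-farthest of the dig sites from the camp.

Distances from the camp (25.101°S, 171.160°W):
Alpha: 506.9 mi
Charlie: 478.0 mi
Golf: 436.7 mi
Foxtrot: 345.3 mi
Bravo: 281.4 mi
Echo: 209.7 mi
Delta: 190.5 mi
The second-farthest is Charlie at 478.0 mi.

Charlie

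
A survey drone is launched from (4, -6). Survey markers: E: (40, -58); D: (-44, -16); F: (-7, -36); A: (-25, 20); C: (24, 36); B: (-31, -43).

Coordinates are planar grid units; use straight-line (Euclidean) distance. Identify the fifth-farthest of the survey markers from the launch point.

A

Distance to each, sorted:
E: 63.2
B: 50.9
D: 49.0
C: 46.5
A: 38.9
F: 32.0
The fifth-farthest is A at 38.9.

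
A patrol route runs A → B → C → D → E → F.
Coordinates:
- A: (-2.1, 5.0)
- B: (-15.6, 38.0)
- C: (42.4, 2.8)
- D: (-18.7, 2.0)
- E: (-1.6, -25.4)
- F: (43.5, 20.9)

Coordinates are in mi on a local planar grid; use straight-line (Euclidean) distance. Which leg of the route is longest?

Leg distances:
A→B: 35.7 mi
B→C: 67.8 mi
C→D: 61.1 mi
D→E: 32.3 mi
E→F: 64.6 mi
The longest leg is B–C at 67.8 mi.

B–C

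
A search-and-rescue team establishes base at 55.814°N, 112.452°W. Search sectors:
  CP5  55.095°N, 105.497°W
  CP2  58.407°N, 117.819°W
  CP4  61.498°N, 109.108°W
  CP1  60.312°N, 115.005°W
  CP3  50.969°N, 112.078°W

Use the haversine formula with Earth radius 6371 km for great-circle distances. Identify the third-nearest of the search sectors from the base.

CP1

Distances from the base (55.814°N, 112.452°W):
CP2: 433.5 km
CP5: 445.6 km
CP1: 522.1 km
CP3: 539.3 km
CP4: 660.7 km
The third-nearest is CP1 at 522.1 km.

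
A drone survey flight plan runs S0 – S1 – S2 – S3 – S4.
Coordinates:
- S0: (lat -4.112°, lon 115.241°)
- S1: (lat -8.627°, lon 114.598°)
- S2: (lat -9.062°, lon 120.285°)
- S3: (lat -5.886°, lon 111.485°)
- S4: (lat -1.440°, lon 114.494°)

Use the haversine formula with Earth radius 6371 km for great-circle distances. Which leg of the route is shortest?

S0–S1

Leg distances:
S0→S1: 507.0 km
S1→S2: 626.7 km
S2→S3: 1032.3 km
S3→S4: 596.5 km
The shortest leg is S0–S1 at 507.0 km.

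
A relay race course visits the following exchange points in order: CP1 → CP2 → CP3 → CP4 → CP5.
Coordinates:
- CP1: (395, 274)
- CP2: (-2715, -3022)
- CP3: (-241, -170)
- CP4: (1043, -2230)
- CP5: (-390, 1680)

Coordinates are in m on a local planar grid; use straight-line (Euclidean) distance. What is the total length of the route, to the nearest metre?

Leg distances:
CP1→CP2: 4531.6 m  (cumulative 4531.6 m)
CP2→CP3: 3775.5 m  (cumulative 8307.2 m)
CP3→CP4: 2427.4 m  (cumulative 10734.6 m)
CP4→CP5: 4164.3 m  (cumulative 14898.9 m)
Total route length ≈ 14899 m.

14899 m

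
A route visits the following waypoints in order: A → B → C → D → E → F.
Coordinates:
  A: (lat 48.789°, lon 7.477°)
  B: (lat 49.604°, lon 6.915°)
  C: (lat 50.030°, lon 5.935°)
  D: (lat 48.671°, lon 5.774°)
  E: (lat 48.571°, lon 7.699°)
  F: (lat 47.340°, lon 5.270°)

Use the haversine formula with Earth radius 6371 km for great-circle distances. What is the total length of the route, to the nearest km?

704 km

Leg distances:
A→B: 99.4 km  (cumulative 99.4 km)
B→C: 84.8 km  (cumulative 184.2 km)
C→D: 151.6 km  (cumulative 335.7 km)
D→E: 141.9 km  (cumulative 477.7 km)
E→F: 226.8 km  (cumulative 704.5 km)
Total route length ≈ 704 km.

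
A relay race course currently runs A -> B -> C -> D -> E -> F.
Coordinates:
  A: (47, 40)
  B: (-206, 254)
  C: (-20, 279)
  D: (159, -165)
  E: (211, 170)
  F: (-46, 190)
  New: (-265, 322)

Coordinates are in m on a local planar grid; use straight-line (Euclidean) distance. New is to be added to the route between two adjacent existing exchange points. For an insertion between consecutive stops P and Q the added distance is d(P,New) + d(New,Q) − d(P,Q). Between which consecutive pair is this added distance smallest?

Added distance for inserting New between each consecutive pair:
A–B: 179.2 m
B–C: 151.1 m
C–D: 415.7 m
D–E: 806.4 m
E–F: 497.6 m
Smallest added distance is 151.1 m, inserting between B and C.

between B and C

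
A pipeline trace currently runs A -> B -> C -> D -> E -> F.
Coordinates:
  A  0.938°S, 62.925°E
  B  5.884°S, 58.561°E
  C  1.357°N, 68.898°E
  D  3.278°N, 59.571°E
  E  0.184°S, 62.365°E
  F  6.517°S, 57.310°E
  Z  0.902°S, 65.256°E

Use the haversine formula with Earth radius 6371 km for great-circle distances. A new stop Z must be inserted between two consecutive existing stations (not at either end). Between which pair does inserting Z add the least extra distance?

Added distance for inserting Z between each consecutive pair:
A–B: 453.1 km
B–C: 1.2 km
C–D: 202.9 km
D–E: 621.0 km
E–F: 511.1 km
Smallest added distance is 1.2 km, inserting between B and C.

between B and C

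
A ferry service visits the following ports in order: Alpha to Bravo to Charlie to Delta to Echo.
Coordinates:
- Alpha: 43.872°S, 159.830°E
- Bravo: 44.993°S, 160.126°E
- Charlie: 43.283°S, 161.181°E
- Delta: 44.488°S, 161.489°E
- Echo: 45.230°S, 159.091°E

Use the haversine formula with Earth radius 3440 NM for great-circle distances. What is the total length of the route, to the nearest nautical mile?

Leg distances:
Alpha→Bravo: 68.5 NM  (cumulative 68.5 NM)
Bravo→Charlie: 112.3 NM  (cumulative 180.8 NM)
Charlie→Delta: 73.6 NM  (cumulative 254.3 NM)
Delta→Echo: 111.3 NM  (cumulative 365.7 NM)
Total route length ≈ 366 NM.

366 NM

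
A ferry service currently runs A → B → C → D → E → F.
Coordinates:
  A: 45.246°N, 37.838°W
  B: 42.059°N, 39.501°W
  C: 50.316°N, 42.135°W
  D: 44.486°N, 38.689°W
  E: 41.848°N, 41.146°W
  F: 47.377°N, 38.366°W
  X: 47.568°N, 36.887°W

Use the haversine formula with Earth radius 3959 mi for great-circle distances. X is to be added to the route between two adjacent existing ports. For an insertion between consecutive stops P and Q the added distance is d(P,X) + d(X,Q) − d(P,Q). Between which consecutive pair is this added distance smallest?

between C and D

Added distance for inserting X between each consecutive pair:
A–B: 332.9 mi
B–C: 121.9 mi
C–D: 100.5 mi
D–E: 456.5 mi
E–F: 111.6 mi
Smallest added distance is 100.5 mi, inserting between C and D.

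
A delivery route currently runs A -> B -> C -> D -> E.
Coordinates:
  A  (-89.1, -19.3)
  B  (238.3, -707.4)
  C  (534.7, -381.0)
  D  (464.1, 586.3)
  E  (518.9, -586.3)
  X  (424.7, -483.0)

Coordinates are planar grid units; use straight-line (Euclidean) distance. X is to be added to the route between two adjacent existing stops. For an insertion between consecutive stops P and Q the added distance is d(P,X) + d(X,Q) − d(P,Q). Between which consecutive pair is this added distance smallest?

between B and C

Added distance for inserting X between each consecutive pair:
A–B: 221.8
B–C: 0.8
C–D: 250.2
D–E: 35.9
Smallest added distance is 0.8, inserting between B and C.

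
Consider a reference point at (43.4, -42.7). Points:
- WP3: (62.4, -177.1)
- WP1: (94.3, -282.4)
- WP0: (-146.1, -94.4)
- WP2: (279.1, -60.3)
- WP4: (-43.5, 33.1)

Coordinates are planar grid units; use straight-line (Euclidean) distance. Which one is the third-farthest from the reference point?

WP0

Distance to each, sorted:
WP1: 245.0
WP2: 236.4
WP0: 196.4
WP3: 135.7
WP4: 115.3
The third-farthest is WP0 at 196.4.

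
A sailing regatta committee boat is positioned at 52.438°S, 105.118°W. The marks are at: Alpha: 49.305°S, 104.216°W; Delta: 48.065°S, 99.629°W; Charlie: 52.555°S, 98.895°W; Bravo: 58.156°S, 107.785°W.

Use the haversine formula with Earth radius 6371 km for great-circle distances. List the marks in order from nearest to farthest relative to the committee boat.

Alpha, Charlie, Delta, Bravo

Computing each great-circle distance from 52.438°S, 105.118°W:
Alpha 49.305°S, 104.216°W: 354.1 km
Charlie 52.555°S, 98.895°W: 421.3 km
Delta 48.065°S, 99.629°W: 623.1 km
Bravo 58.156°S, 107.785°W: 657.7 km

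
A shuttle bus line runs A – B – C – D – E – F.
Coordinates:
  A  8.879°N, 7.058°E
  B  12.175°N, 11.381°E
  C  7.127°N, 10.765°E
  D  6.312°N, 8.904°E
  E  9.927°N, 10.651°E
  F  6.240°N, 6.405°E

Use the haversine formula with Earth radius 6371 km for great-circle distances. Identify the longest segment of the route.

Leg distances:
A→B: 598.0 km
B→C: 565.4 km
C→D: 224.6 km
D→E: 445.6 km
E→F: 621.7 km
The longest leg is E–F at 621.7 km.

E–F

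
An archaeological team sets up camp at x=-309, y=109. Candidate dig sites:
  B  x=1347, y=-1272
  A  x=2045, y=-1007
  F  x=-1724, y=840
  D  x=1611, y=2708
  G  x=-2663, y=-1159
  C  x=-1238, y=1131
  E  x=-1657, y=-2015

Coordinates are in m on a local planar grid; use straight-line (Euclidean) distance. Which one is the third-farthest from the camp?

A

Distance to each, sorted:
D: 3231.3 m
G: 2673.8 m
A: 2605.1 m
E: 2515.6 m
B: 2156.3 m
F: 1592.7 m
C: 1381.1 m
The third-farthest is A at 2605.1 m.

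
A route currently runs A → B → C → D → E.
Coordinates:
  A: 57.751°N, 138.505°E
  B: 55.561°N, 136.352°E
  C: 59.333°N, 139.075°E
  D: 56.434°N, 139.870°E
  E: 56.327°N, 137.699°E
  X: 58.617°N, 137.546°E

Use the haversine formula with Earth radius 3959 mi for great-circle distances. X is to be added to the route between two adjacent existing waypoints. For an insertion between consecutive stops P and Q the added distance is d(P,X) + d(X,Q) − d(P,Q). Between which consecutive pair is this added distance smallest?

Added distance for inserting X between each consecutive pair:
A–B: 113.2 mi
B–C: 9.9 mi
C–D: 44.9 mi
D–E: 248.7 mi
Smallest added distance is 9.9 mi, inserting between B and C.

between B and C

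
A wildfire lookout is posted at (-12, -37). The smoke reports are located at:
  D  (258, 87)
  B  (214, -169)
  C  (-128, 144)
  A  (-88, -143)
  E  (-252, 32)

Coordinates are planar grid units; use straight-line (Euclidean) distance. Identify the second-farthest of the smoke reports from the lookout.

Distance to each, sorted:
D: 297.1
B: 261.7
E: 249.7
C: 215.0
A: 130.4
The second-farthest is B at 261.7.

B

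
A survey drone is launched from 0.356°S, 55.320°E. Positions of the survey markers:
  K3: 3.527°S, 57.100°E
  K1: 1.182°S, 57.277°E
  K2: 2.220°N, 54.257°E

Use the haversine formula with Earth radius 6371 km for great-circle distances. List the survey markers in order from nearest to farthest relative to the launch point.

K1, K2, K3

Distance from the launch point at 0.356°S, 55.320°E to each:
K1 1.182°S, 57.277°E: 236.2 km
K2 2.220°N, 54.257°E: 309.9 km
K3 3.527°S, 57.100°E: 404.3 km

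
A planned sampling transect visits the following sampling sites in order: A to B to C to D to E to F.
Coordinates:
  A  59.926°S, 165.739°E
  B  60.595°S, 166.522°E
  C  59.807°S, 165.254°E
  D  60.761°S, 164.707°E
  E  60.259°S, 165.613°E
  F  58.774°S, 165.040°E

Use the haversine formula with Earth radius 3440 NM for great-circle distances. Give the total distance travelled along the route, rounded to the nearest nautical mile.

298 NM

Leg distances:
A→B: 46.4 NM  (cumulative 46.4 NM)
B→C: 60.6 NM  (cumulative 107.0 NM)
C→D: 59.5 NM  (cumulative 166.6 NM)
D→E: 40.3 NM  (cumulative 206.9 NM)
E→F: 90.8 NM  (cumulative 297.7 NM)
Total route length ≈ 298 NM.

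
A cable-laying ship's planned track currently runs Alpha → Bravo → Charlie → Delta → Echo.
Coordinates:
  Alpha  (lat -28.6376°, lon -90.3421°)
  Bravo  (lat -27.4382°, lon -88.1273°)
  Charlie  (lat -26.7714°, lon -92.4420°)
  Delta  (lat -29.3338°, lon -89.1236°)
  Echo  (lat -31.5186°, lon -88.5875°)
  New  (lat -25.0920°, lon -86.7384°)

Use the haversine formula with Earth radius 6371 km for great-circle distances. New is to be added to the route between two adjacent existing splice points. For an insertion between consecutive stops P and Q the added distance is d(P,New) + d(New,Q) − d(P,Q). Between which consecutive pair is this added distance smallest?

between Bravo and Charlie

Added distance for inserting New between each consecutive pair:
Alpha–Bravo: 572.5 km
Bravo–Charlie: 462.0 km
Charlie–Delta: 694.7 km
Delta–Echo: 1016.1 km
Smallest added distance is 462.0 km, inserting between Bravo and Charlie.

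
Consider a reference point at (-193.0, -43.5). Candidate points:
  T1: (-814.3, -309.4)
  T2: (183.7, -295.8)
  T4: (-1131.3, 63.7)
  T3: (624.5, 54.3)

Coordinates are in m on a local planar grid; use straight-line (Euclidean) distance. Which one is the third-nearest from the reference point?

T3

Distance to each, sorted:
T2: 453.4 m
T1: 675.8 m
T3: 823.3 m
T4: 944.4 m
The third-nearest is T3 at 823.3 m.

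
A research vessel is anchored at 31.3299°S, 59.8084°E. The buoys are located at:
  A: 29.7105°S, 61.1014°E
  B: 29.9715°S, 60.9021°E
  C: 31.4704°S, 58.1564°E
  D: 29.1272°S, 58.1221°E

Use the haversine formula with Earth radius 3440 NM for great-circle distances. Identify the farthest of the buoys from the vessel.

D

Distances from the vessel (31.3299°S, 59.8084°E):
D: 158.6 NM
A: 118.0 NM
B: 99.2 NM
C: 85.1 NM
The farthest is D at 158.6 NM.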